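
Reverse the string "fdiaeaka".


Input: fdiaeaka
Reading characters right to left:
  Position 7: 'a'
  Position 6: 'k'
  Position 5: 'a'
  Position 4: 'e'
  Position 3: 'a'
  Position 2: 'i'
  Position 1: 'd'
  Position 0: 'f'
Reversed: akaeaidf

akaeaidf


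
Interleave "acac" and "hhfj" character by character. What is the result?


Interleaving "acac" and "hhfj":
  Position 0: 'a' from first, 'h' from second => "ah"
  Position 1: 'c' from first, 'h' from second => "ch"
  Position 2: 'a' from first, 'f' from second => "af"
  Position 3: 'c' from first, 'j' from second => "cj"
Result: ahchafcj

ahchafcj


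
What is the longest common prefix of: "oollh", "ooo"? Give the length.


Words: oollh, ooo
  Position 0: all 'o' => match
  Position 1: all 'o' => match
  Position 2: ('l', 'o') => mismatch, stop
LCP = "oo" (length 2)

2


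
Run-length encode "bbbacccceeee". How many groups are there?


Input: bbbacccceeee
Scanning for consecutive runs:
  Group 1: 'b' x 3 (positions 0-2)
  Group 2: 'a' x 1 (positions 3-3)
  Group 3: 'c' x 4 (positions 4-7)
  Group 4: 'e' x 4 (positions 8-11)
Total groups: 4

4


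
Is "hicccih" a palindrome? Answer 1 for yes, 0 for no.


Input: hicccih
Reversed: hicccih
  Compare pos 0 ('h') with pos 6 ('h'): match
  Compare pos 1 ('i') with pos 5 ('i'): match
  Compare pos 2 ('c') with pos 4 ('c'): match
Result: palindrome

1


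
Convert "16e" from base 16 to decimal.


Input: "16e" in base 16
Positional expansion:
  Digit '1' (value 1) x 16^2 = 256
  Digit '6' (value 6) x 16^1 = 96
  Digit 'e' (value 14) x 16^0 = 14
Sum = 366

366


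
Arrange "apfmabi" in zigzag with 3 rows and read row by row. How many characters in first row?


Zigzag "apfmabi" into 3 rows:
Placing characters:
  'a' => row 0
  'p' => row 1
  'f' => row 2
  'm' => row 1
  'a' => row 0
  'b' => row 1
  'i' => row 2
Rows:
  Row 0: "aa"
  Row 1: "pmb"
  Row 2: "fi"
First row length: 2

2


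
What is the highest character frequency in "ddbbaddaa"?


Input: ddbbaddaa
Character counts:
  'a': 3
  'b': 2
  'd': 4
Maximum frequency: 4

4


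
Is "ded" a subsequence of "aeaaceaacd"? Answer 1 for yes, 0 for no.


Check if "ded" is a subsequence of "aeaaceaacd"
Greedy scan:
  Position 0 ('a'): no match needed
  Position 1 ('e'): no match needed
  Position 2 ('a'): no match needed
  Position 3 ('a'): no match needed
  Position 4 ('c'): no match needed
  Position 5 ('e'): no match needed
  Position 6 ('a'): no match needed
  Position 7 ('a'): no match needed
  Position 8 ('c'): no match needed
  Position 9 ('d'): matches sub[0] = 'd'
Only matched 1/3 characters => not a subsequence

0


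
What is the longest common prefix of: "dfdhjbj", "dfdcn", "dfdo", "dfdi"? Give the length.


Words: dfdhjbj, dfdcn, dfdo, dfdi
  Position 0: all 'd' => match
  Position 1: all 'f' => match
  Position 2: all 'd' => match
  Position 3: ('h', 'c', 'o', 'i') => mismatch, stop
LCP = "dfd" (length 3)

3


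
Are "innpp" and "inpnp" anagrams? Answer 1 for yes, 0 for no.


Strings: "innpp", "inpnp"
Sorted first:  innpp
Sorted second: innpp
Sorted forms match => anagrams

1


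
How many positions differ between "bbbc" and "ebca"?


Comparing "bbbc" and "ebca" position by position:
  Position 0: 'b' vs 'e' => DIFFER
  Position 1: 'b' vs 'b' => same
  Position 2: 'b' vs 'c' => DIFFER
  Position 3: 'c' vs 'a' => DIFFER
Positions that differ: 3

3


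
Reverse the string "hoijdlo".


Input: hoijdlo
Reading characters right to left:
  Position 6: 'o'
  Position 5: 'l'
  Position 4: 'd'
  Position 3: 'j'
  Position 2: 'i'
  Position 1: 'o'
  Position 0: 'h'
Reversed: oldjioh

oldjioh


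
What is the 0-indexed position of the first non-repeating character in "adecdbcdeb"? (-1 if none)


Input: adecdbcdeb
Character frequencies:
  'a': 1
  'b': 2
  'c': 2
  'd': 3
  'e': 2
Scanning left to right for freq == 1:
  Position 0 ('a'): unique! => answer = 0

0


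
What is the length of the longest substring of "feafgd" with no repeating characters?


Input: "feafgd"
Sliding window (track last position of each char):
  Position 0 ('f'): window [0,0] length 1 -- new best
  Position 1 ('e'): window [0,1] length 2 -- new best
  Position 2 ('a'): window [0,2] length 3 -- new best
  Position 3 ('f'): repeat (last at 0), move window start to 1
  Position 3 ('f'): window [1,3] length 3
  Position 4 ('g'): window [1,4] length 4 -- new best
  Position 5 ('d'): window [1,5] length 5 -- new best
Longest substring with no repeats: "eafgd" with length 5

5


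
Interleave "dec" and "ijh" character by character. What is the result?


Interleaving "dec" and "ijh":
  Position 0: 'd' from first, 'i' from second => "di"
  Position 1: 'e' from first, 'j' from second => "ej"
  Position 2: 'c' from first, 'h' from second => "ch"
Result: diejch

diejch


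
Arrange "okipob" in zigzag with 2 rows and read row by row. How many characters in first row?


Zigzag "okipob" into 2 rows:
Placing characters:
  'o' => row 0
  'k' => row 1
  'i' => row 0
  'p' => row 1
  'o' => row 0
  'b' => row 1
Rows:
  Row 0: "oio"
  Row 1: "kpb"
First row length: 3

3


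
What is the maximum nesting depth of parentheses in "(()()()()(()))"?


Input: "(()()()()(()))"
Tracking depth:
  Position 0 '(': depth becomes 1
  Position 1 '(': depth becomes 2
  Position 2 ')': depth becomes 1
  Position 3 '(': depth becomes 2
  Position 4 ')': depth becomes 1
  Position 5 '(': depth becomes 2
  Position 6 ')': depth becomes 1
  Position 7 '(': depth becomes 2
  Position 8 ')': depth becomes 1
  Position 9 '(': depth becomes 2
  Position 10 '(': depth becomes 3
  Position 11 ')': depth becomes 2
  Position 12 ')': depth becomes 1
  Position 13 ')': depth becomes 0
Maximum depth reached: 3

3


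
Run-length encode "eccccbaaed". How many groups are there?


Input: eccccbaaed
Scanning for consecutive runs:
  Group 1: 'e' x 1 (positions 0-0)
  Group 2: 'c' x 4 (positions 1-4)
  Group 3: 'b' x 1 (positions 5-5)
  Group 4: 'a' x 2 (positions 6-7)
  Group 5: 'e' x 1 (positions 8-8)
  Group 6: 'd' x 1 (positions 9-9)
Total groups: 6

6


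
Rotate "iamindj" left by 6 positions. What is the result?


Input: "iamindj", rotate left by 6
First 6 characters: "iamind"
Remaining characters: "j"
Concatenate remaining + first: "j" + "iamind" = "jiamind"

jiamind


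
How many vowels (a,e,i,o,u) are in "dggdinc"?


Input: dggdinc
Checking each character:
  'd' at position 0: consonant
  'g' at position 1: consonant
  'g' at position 2: consonant
  'd' at position 3: consonant
  'i' at position 4: vowel (running total: 1)
  'n' at position 5: consonant
  'c' at position 6: consonant
Total vowels: 1

1


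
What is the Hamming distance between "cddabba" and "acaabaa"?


Comparing "cddabba" and "acaabaa" position by position:
  Position 0: 'c' vs 'a' => differ
  Position 1: 'd' vs 'c' => differ
  Position 2: 'd' vs 'a' => differ
  Position 3: 'a' vs 'a' => same
  Position 4: 'b' vs 'b' => same
  Position 5: 'b' vs 'a' => differ
  Position 6: 'a' vs 'a' => same
Total differences (Hamming distance): 4

4


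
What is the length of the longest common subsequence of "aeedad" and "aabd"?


LCS of "aeedad" and "aabd"
DP table:
           a    a    b    d
      0    0    0    0    0
  a   0    1    1    1    1
  e   0    1    1    1    1
  e   0    1    1    1    1
  d   0    1    1    1    2
  a   0    1    2    2    2
  d   0    1    2    2    3
LCS length = dp[6][4] = 3

3


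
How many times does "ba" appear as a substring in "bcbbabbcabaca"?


Searching for "ba" in "bcbbabbcabaca"
Scanning each position:
  Position 0: "bc" => no
  Position 1: "cb" => no
  Position 2: "bb" => no
  Position 3: "ba" => MATCH
  Position 4: "ab" => no
  Position 5: "bb" => no
  Position 6: "bc" => no
  Position 7: "ca" => no
  Position 8: "ab" => no
  Position 9: "ba" => MATCH
  Position 10: "ac" => no
  Position 11: "ca" => no
Total occurrences: 2

2


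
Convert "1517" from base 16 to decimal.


Input: "1517" in base 16
Positional expansion:
  Digit '1' (value 1) x 16^3 = 4096
  Digit '5' (value 5) x 16^2 = 1280
  Digit '1' (value 1) x 16^1 = 16
  Digit '7' (value 7) x 16^0 = 7
Sum = 5399

5399


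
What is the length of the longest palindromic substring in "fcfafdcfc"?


Input: "fcfafdcfc"
Checking substrings for palindromes:
  [0:3] "fcf" (len 3) => palindrome
  [2:5] "faf" (len 3) => palindrome
  [6:9] "cfc" (len 3) => palindrome
Longest palindromic substring: "fcf" with length 3

3


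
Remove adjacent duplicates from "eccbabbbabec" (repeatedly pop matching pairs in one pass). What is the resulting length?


Input: eccbabbbabec
Stack-based adjacent duplicate removal:
  Read 'e': push. Stack: e
  Read 'c': push. Stack: ec
  Read 'c': matches stack top 'c' => pop. Stack: e
  Read 'b': push. Stack: eb
  Read 'a': push. Stack: eba
  Read 'b': push. Stack: ebab
  Read 'b': matches stack top 'b' => pop. Stack: eba
  Read 'b': push. Stack: ebab
  Read 'a': push. Stack: ebaba
  Read 'b': push. Stack: ebabab
  Read 'e': push. Stack: ebababe
  Read 'c': push. Stack: ebababec
Final stack: "ebababec" (length 8)

8


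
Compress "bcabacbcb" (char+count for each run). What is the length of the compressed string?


Input: bcabacbcb
Runs:
  'b' x 1 => "b1"
  'c' x 1 => "c1"
  'a' x 1 => "a1"
  'b' x 1 => "b1"
  'a' x 1 => "a1"
  'c' x 1 => "c1"
  'b' x 1 => "b1"
  'c' x 1 => "c1"
  'b' x 1 => "b1"
Compressed: "b1c1a1b1a1c1b1c1b1"
Compressed length: 18

18


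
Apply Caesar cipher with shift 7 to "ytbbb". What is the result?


Caesar cipher: shift "ytbbb" by 7
  'y' (pos 24) + 7 = pos 5 = 'f'
  't' (pos 19) + 7 = pos 0 = 'a'
  'b' (pos 1) + 7 = pos 8 = 'i'
  'b' (pos 1) + 7 = pos 8 = 'i'
  'b' (pos 1) + 7 = pos 8 = 'i'
Result: faiii

faiii


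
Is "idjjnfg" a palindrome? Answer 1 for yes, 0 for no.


Input: idjjnfg
Reversed: gfnjjdi
  Compare pos 0 ('i') with pos 6 ('g'): MISMATCH
  Compare pos 1 ('d') with pos 5 ('f'): MISMATCH
  Compare pos 2 ('j') with pos 4 ('n'): MISMATCH
Result: not a palindrome

0


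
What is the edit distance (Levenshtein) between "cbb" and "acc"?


Computing edit distance: "cbb" -> "acc"
DP table:
           a    c    c
      0    1    2    3
  c   1    1    1    2
  b   2    2    2    2
  b   3    3    3    3
Edit distance = dp[3][3] = 3

3


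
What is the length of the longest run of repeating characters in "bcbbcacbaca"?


Input: "bcbbcacbaca"
Scanning for longest run:
  Position 1 ('c'): new char, reset run to 1
  Position 2 ('b'): new char, reset run to 1
  Position 3 ('b'): continues run of 'b', length=2
  Position 4 ('c'): new char, reset run to 1
  Position 5 ('a'): new char, reset run to 1
  Position 6 ('c'): new char, reset run to 1
  Position 7 ('b'): new char, reset run to 1
  Position 8 ('a'): new char, reset run to 1
  Position 9 ('c'): new char, reset run to 1
  Position 10 ('a'): new char, reset run to 1
Longest run: 'b' with length 2

2


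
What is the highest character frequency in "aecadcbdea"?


Input: aecadcbdea
Character counts:
  'a': 3
  'b': 1
  'c': 2
  'd': 2
  'e': 2
Maximum frequency: 3

3


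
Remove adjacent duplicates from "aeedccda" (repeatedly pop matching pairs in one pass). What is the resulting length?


Input: aeedccda
Stack-based adjacent duplicate removal:
  Read 'a': push. Stack: a
  Read 'e': push. Stack: ae
  Read 'e': matches stack top 'e' => pop. Stack: a
  Read 'd': push. Stack: ad
  Read 'c': push. Stack: adc
  Read 'c': matches stack top 'c' => pop. Stack: ad
  Read 'd': matches stack top 'd' => pop. Stack: a
  Read 'a': matches stack top 'a' => pop. Stack: (empty)
Final stack: "" (length 0)

0


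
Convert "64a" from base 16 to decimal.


Input: "64a" in base 16
Positional expansion:
  Digit '6' (value 6) x 16^2 = 1536
  Digit '4' (value 4) x 16^1 = 64
  Digit 'a' (value 10) x 16^0 = 10
Sum = 1610

1610


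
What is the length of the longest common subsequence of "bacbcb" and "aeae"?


LCS of "bacbcb" and "aeae"
DP table:
           a    e    a    e
      0    0    0    0    0
  b   0    0    0    0    0
  a   0    1    1    1    1
  c   0    1    1    1    1
  b   0    1    1    1    1
  c   0    1    1    1    1
  b   0    1    1    1    1
LCS length = dp[6][4] = 1

1


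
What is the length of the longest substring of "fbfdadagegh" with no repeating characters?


Input: "fbfdadagegh"
Sliding window (track last position of each char):
  Position 0 ('f'): window [0,0] length 1 -- new best
  Position 1 ('b'): window [0,1] length 2 -- new best
  Position 2 ('f'): repeat (last at 0), move window start to 1
  Position 2 ('f'): window [1,2] length 2
  Position 3 ('d'): window [1,3] length 3 -- new best
  Position 4 ('a'): window [1,4] length 4 -- new best
  Position 5 ('d'): repeat (last at 3), move window start to 4
  Position 5 ('d'): window [4,5] length 2
  Position 6 ('a'): repeat (last at 4), move window start to 5
  Position 6 ('a'): window [5,6] length 2
  Position 7 ('g'): window [5,7] length 3
  Position 8 ('e'): window [5,8] length 4
  Position 9 ('g'): repeat (last at 7), move window start to 8
  Position 9 ('g'): window [8,9] length 2
  Position 10 ('h'): window [8,10] length 3
Longest substring with no repeats: "bfda" with length 4

4


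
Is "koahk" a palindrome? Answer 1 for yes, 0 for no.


Input: koahk
Reversed: khaok
  Compare pos 0 ('k') with pos 4 ('k'): match
  Compare pos 1 ('o') with pos 3 ('h'): MISMATCH
Result: not a palindrome

0


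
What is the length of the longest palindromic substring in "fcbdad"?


Input: "fcbdad"
Checking substrings for palindromes:
  [3:6] "dad" (len 3) => palindrome
Longest palindromic substring: "dad" with length 3

3


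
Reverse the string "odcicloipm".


Input: odcicloipm
Reading characters right to left:
  Position 9: 'm'
  Position 8: 'p'
  Position 7: 'i'
  Position 6: 'o'
  Position 5: 'l'
  Position 4: 'c'
  Position 3: 'i'
  Position 2: 'c'
  Position 1: 'd'
  Position 0: 'o'
Reversed: mpiolcicdo

mpiolcicdo


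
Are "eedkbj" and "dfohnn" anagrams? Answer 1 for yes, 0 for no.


Strings: "eedkbj", "dfohnn"
Sorted first:  bdeejk
Sorted second: dfhnno
Differ at position 0: 'b' vs 'd' => not anagrams

0


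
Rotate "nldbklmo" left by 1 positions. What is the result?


Input: "nldbklmo", rotate left by 1
First 1 characters: "n"
Remaining characters: "ldbklmo"
Concatenate remaining + first: "ldbklmo" + "n" = "ldbklmon"

ldbklmon


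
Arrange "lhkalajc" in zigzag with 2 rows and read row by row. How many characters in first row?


Zigzag "lhkalajc" into 2 rows:
Placing characters:
  'l' => row 0
  'h' => row 1
  'k' => row 0
  'a' => row 1
  'l' => row 0
  'a' => row 1
  'j' => row 0
  'c' => row 1
Rows:
  Row 0: "lklj"
  Row 1: "haac"
First row length: 4

4


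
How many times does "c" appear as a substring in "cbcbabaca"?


Searching for "c" in "cbcbabaca"
Scanning each position:
  Position 0: "c" => MATCH
  Position 1: "b" => no
  Position 2: "c" => MATCH
  Position 3: "b" => no
  Position 4: "a" => no
  Position 5: "b" => no
  Position 6: "a" => no
  Position 7: "c" => MATCH
  Position 8: "a" => no
Total occurrences: 3

3


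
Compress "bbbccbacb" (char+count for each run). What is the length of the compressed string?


Input: bbbccbacb
Runs:
  'b' x 3 => "b3"
  'c' x 2 => "c2"
  'b' x 1 => "b1"
  'a' x 1 => "a1"
  'c' x 1 => "c1"
  'b' x 1 => "b1"
Compressed: "b3c2b1a1c1b1"
Compressed length: 12

12


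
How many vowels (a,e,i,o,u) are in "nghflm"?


Input: nghflm
Checking each character:
  'n' at position 0: consonant
  'g' at position 1: consonant
  'h' at position 2: consonant
  'f' at position 3: consonant
  'l' at position 4: consonant
  'm' at position 5: consonant
Total vowels: 0

0


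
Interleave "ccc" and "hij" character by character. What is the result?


Interleaving "ccc" and "hij":
  Position 0: 'c' from first, 'h' from second => "ch"
  Position 1: 'c' from first, 'i' from second => "ci"
  Position 2: 'c' from first, 'j' from second => "cj"
Result: chcicj

chcicj


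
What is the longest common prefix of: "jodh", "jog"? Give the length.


Words: jodh, jog
  Position 0: all 'j' => match
  Position 1: all 'o' => match
  Position 2: ('d', 'g') => mismatch, stop
LCP = "jo" (length 2)

2


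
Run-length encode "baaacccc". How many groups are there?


Input: baaacccc
Scanning for consecutive runs:
  Group 1: 'b' x 1 (positions 0-0)
  Group 2: 'a' x 3 (positions 1-3)
  Group 3: 'c' x 4 (positions 4-7)
Total groups: 3

3


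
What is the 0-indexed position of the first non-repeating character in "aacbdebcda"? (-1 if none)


Input: aacbdebcda
Character frequencies:
  'a': 3
  'b': 2
  'c': 2
  'd': 2
  'e': 1
Scanning left to right for freq == 1:
  Position 0 ('a'): freq=3, skip
  Position 1 ('a'): freq=3, skip
  Position 2 ('c'): freq=2, skip
  Position 3 ('b'): freq=2, skip
  Position 4 ('d'): freq=2, skip
  Position 5 ('e'): unique! => answer = 5

5


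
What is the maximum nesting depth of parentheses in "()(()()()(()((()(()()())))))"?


Input: "()(()()()(()((()(()()())))))"
Tracking depth:
  Position 0 '(': depth becomes 1
  Position 1 ')': depth becomes 0
  Position 2 '(': depth becomes 1
  Position 3 '(': depth becomes 2
  Position 4 ')': depth becomes 1
  Position 5 '(': depth becomes 2
  Position 6 ')': depth becomes 1
  Position 7 '(': depth becomes 2
  Position 8 ')': depth becomes 1
  Position 9 '(': depth becomes 2
  Position 10 '(': depth becomes 3
  Position 11 ')': depth becomes 2
  Position 12 '(': depth becomes 3
  Position 13 '(': depth becomes 4
  Position 14 '(': depth becomes 5
  Position 15 ')': depth becomes 4
  Position 16 '(': depth becomes 5
  Position 17 '(': depth becomes 6
  Position 18 ')': depth becomes 5
  Position 19 '(': depth becomes 6
  Position 20 ')': depth becomes 5
  Position 21 '(': depth becomes 6
  Position 22 ')': depth becomes 5
  Position 23 ')': depth becomes 4
  Position 24 ')': depth becomes 3
  Position 25 ')': depth becomes 2
  Position 26 ')': depth becomes 1
  Position 27 ')': depth becomes 0
Maximum depth reached: 6

6


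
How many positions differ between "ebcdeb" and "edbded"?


Comparing "ebcdeb" and "edbded" position by position:
  Position 0: 'e' vs 'e' => same
  Position 1: 'b' vs 'd' => DIFFER
  Position 2: 'c' vs 'b' => DIFFER
  Position 3: 'd' vs 'd' => same
  Position 4: 'e' vs 'e' => same
  Position 5: 'b' vs 'd' => DIFFER
Positions that differ: 3

3


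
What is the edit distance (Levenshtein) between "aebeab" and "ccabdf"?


Computing edit distance: "aebeab" -> "ccabdf"
DP table:
           c    c    a    b    d    f
      0    1    2    3    4    5    6
  a   1    1    2    2    3    4    5
  e   2    2    2    3    3    4    5
  b   3    3    3    3    3    4    5
  e   4    4    4    4    4    4    5
  a   5    5    5    4    5    5    5
  b   6    6    6    5    4    5    6
Edit distance = dp[6][6] = 6

6


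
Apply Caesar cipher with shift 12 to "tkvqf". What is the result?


Caesar cipher: shift "tkvqf" by 12
  't' (pos 19) + 12 = pos 5 = 'f'
  'k' (pos 10) + 12 = pos 22 = 'w'
  'v' (pos 21) + 12 = pos 7 = 'h'
  'q' (pos 16) + 12 = pos 2 = 'c'
  'f' (pos 5) + 12 = pos 17 = 'r'
Result: fwhcr

fwhcr


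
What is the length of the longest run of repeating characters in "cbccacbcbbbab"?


Input: "cbccacbcbbbab"
Scanning for longest run:
  Position 1 ('b'): new char, reset run to 1
  Position 2 ('c'): new char, reset run to 1
  Position 3 ('c'): continues run of 'c', length=2
  Position 4 ('a'): new char, reset run to 1
  Position 5 ('c'): new char, reset run to 1
  Position 6 ('b'): new char, reset run to 1
  Position 7 ('c'): new char, reset run to 1
  Position 8 ('b'): new char, reset run to 1
  Position 9 ('b'): continues run of 'b', length=2
  Position 10 ('b'): continues run of 'b', length=3
  Position 11 ('a'): new char, reset run to 1
  Position 12 ('b'): new char, reset run to 1
Longest run: 'b' with length 3

3


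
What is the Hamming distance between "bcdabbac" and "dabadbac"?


Comparing "bcdabbac" and "dabadbac" position by position:
  Position 0: 'b' vs 'd' => differ
  Position 1: 'c' vs 'a' => differ
  Position 2: 'd' vs 'b' => differ
  Position 3: 'a' vs 'a' => same
  Position 4: 'b' vs 'd' => differ
  Position 5: 'b' vs 'b' => same
  Position 6: 'a' vs 'a' => same
  Position 7: 'c' vs 'c' => same
Total differences (Hamming distance): 4

4


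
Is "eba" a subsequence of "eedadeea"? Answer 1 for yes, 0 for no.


Check if "eba" is a subsequence of "eedadeea"
Greedy scan:
  Position 0 ('e'): matches sub[0] = 'e'
  Position 1 ('e'): no match needed
  Position 2 ('d'): no match needed
  Position 3 ('a'): no match needed
  Position 4 ('d'): no match needed
  Position 5 ('e'): no match needed
  Position 6 ('e'): no match needed
  Position 7 ('a'): no match needed
Only matched 1/3 characters => not a subsequence

0


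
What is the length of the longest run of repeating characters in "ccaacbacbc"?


Input: "ccaacbacbc"
Scanning for longest run:
  Position 1 ('c'): continues run of 'c', length=2
  Position 2 ('a'): new char, reset run to 1
  Position 3 ('a'): continues run of 'a', length=2
  Position 4 ('c'): new char, reset run to 1
  Position 5 ('b'): new char, reset run to 1
  Position 6 ('a'): new char, reset run to 1
  Position 7 ('c'): new char, reset run to 1
  Position 8 ('b'): new char, reset run to 1
  Position 9 ('c'): new char, reset run to 1
Longest run: 'c' with length 2

2


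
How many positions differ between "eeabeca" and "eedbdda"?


Comparing "eeabeca" and "eedbdda" position by position:
  Position 0: 'e' vs 'e' => same
  Position 1: 'e' vs 'e' => same
  Position 2: 'a' vs 'd' => DIFFER
  Position 3: 'b' vs 'b' => same
  Position 4: 'e' vs 'd' => DIFFER
  Position 5: 'c' vs 'd' => DIFFER
  Position 6: 'a' vs 'a' => same
Positions that differ: 3

3


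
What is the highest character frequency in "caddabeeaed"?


Input: caddabeeaed
Character counts:
  'a': 3
  'b': 1
  'c': 1
  'd': 3
  'e': 3
Maximum frequency: 3

3


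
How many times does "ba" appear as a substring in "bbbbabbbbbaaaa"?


Searching for "ba" in "bbbbabbbbbaaaa"
Scanning each position:
  Position 0: "bb" => no
  Position 1: "bb" => no
  Position 2: "bb" => no
  Position 3: "ba" => MATCH
  Position 4: "ab" => no
  Position 5: "bb" => no
  Position 6: "bb" => no
  Position 7: "bb" => no
  Position 8: "bb" => no
  Position 9: "ba" => MATCH
  Position 10: "aa" => no
  Position 11: "aa" => no
  Position 12: "aa" => no
Total occurrences: 2

2


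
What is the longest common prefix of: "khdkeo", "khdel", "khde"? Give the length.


Words: khdkeo, khdel, khde
  Position 0: all 'k' => match
  Position 1: all 'h' => match
  Position 2: all 'd' => match
  Position 3: ('k', 'e', 'e') => mismatch, stop
LCP = "khd" (length 3)

3


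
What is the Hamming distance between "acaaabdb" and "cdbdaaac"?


Comparing "acaaabdb" and "cdbdaaac" position by position:
  Position 0: 'a' vs 'c' => differ
  Position 1: 'c' vs 'd' => differ
  Position 2: 'a' vs 'b' => differ
  Position 3: 'a' vs 'd' => differ
  Position 4: 'a' vs 'a' => same
  Position 5: 'b' vs 'a' => differ
  Position 6: 'd' vs 'a' => differ
  Position 7: 'b' vs 'c' => differ
Total differences (Hamming distance): 7

7


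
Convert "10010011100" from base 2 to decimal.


Input: "10010011100" in base 2
Positional expansion:
  Digit '1' (value 1) x 2^10 = 1024
  Digit '0' (value 0) x 2^9 = 0
  Digit '0' (value 0) x 2^8 = 0
  Digit '1' (value 1) x 2^7 = 128
  Digit '0' (value 0) x 2^6 = 0
  Digit '0' (value 0) x 2^5 = 0
  Digit '1' (value 1) x 2^4 = 16
  Digit '1' (value 1) x 2^3 = 8
  Digit '1' (value 1) x 2^2 = 4
  Digit '0' (value 0) x 2^1 = 0
  Digit '0' (value 0) x 2^0 = 0
Sum = 1180

1180


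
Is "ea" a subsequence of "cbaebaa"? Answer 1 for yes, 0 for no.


Check if "ea" is a subsequence of "cbaebaa"
Greedy scan:
  Position 0 ('c'): no match needed
  Position 1 ('b'): no match needed
  Position 2 ('a'): no match needed
  Position 3 ('e'): matches sub[0] = 'e'
  Position 4 ('b'): no match needed
  Position 5 ('a'): matches sub[1] = 'a'
  Position 6 ('a'): no match needed
All 2 characters matched => is a subsequence

1


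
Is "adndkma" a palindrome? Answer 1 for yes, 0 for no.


Input: adndkma
Reversed: amkdnda
  Compare pos 0 ('a') with pos 6 ('a'): match
  Compare pos 1 ('d') with pos 5 ('m'): MISMATCH
  Compare pos 2 ('n') with pos 4 ('k'): MISMATCH
Result: not a palindrome

0


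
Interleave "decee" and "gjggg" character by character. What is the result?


Interleaving "decee" and "gjggg":
  Position 0: 'd' from first, 'g' from second => "dg"
  Position 1: 'e' from first, 'j' from second => "ej"
  Position 2: 'c' from first, 'g' from second => "cg"
  Position 3: 'e' from first, 'g' from second => "eg"
  Position 4: 'e' from first, 'g' from second => "eg"
Result: dgejcgegeg

dgejcgegeg


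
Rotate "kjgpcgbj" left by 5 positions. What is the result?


Input: "kjgpcgbj", rotate left by 5
First 5 characters: "kjgpc"
Remaining characters: "gbj"
Concatenate remaining + first: "gbj" + "kjgpc" = "gbjkjgpc"

gbjkjgpc


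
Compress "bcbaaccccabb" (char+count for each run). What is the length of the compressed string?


Input: bcbaaccccabb
Runs:
  'b' x 1 => "b1"
  'c' x 1 => "c1"
  'b' x 1 => "b1"
  'a' x 2 => "a2"
  'c' x 4 => "c4"
  'a' x 1 => "a1"
  'b' x 2 => "b2"
Compressed: "b1c1b1a2c4a1b2"
Compressed length: 14

14


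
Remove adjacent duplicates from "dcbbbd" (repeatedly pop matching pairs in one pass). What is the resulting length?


Input: dcbbbd
Stack-based adjacent duplicate removal:
  Read 'd': push. Stack: d
  Read 'c': push. Stack: dc
  Read 'b': push. Stack: dcb
  Read 'b': matches stack top 'b' => pop. Stack: dc
  Read 'b': push. Stack: dcb
  Read 'd': push. Stack: dcbd
Final stack: "dcbd" (length 4)

4


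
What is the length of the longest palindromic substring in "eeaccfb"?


Input: "eeaccfb"
Checking substrings for palindromes:
  [0:2] "ee" (len 2) => palindrome
  [3:5] "cc" (len 2) => palindrome
Longest palindromic substring: "ee" with length 2

2


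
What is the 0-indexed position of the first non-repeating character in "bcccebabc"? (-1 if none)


Input: bcccebabc
Character frequencies:
  'a': 1
  'b': 3
  'c': 4
  'e': 1
Scanning left to right for freq == 1:
  Position 0 ('b'): freq=3, skip
  Position 1 ('c'): freq=4, skip
  Position 2 ('c'): freq=4, skip
  Position 3 ('c'): freq=4, skip
  Position 4 ('e'): unique! => answer = 4

4


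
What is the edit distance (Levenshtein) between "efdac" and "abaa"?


Computing edit distance: "efdac" -> "abaa"
DP table:
           a    b    a    a
      0    1    2    3    4
  e   1    1    2    3    4
  f   2    2    2    3    4
  d   3    3    3    3    4
  a   4    3    4    3    3
  c   5    4    4    4    4
Edit distance = dp[5][4] = 4

4


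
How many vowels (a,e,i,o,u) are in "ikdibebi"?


Input: ikdibebi
Checking each character:
  'i' at position 0: vowel (running total: 1)
  'k' at position 1: consonant
  'd' at position 2: consonant
  'i' at position 3: vowel (running total: 2)
  'b' at position 4: consonant
  'e' at position 5: vowel (running total: 3)
  'b' at position 6: consonant
  'i' at position 7: vowel (running total: 4)
Total vowels: 4

4


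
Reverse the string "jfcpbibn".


Input: jfcpbibn
Reading characters right to left:
  Position 7: 'n'
  Position 6: 'b'
  Position 5: 'i'
  Position 4: 'b'
  Position 3: 'p'
  Position 2: 'c'
  Position 1: 'f'
  Position 0: 'j'
Reversed: nbibpcfj

nbibpcfj


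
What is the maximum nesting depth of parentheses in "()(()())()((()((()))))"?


Input: "()(()())()((()((()))))"
Tracking depth:
  Position 0 '(': depth becomes 1
  Position 1 ')': depth becomes 0
  Position 2 '(': depth becomes 1
  Position 3 '(': depth becomes 2
  Position 4 ')': depth becomes 1
  Position 5 '(': depth becomes 2
  Position 6 ')': depth becomes 1
  Position 7 ')': depth becomes 0
  Position 8 '(': depth becomes 1
  Position 9 ')': depth becomes 0
  Position 10 '(': depth becomes 1
  Position 11 '(': depth becomes 2
  Position 12 '(': depth becomes 3
  Position 13 ')': depth becomes 2
  Position 14 '(': depth becomes 3
  Position 15 '(': depth becomes 4
  Position 16 '(': depth becomes 5
  Position 17 ')': depth becomes 4
  Position 18 ')': depth becomes 3
  Position 19 ')': depth becomes 2
  Position 20 ')': depth becomes 1
  Position 21 ')': depth becomes 0
Maximum depth reached: 5

5


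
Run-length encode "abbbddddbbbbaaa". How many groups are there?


Input: abbbddddbbbbaaa
Scanning for consecutive runs:
  Group 1: 'a' x 1 (positions 0-0)
  Group 2: 'b' x 3 (positions 1-3)
  Group 3: 'd' x 4 (positions 4-7)
  Group 4: 'b' x 4 (positions 8-11)
  Group 5: 'a' x 3 (positions 12-14)
Total groups: 5

5


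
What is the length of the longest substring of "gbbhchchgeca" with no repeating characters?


Input: "gbbhchchgeca"
Sliding window (track last position of each char):
  Position 0 ('g'): window [0,0] length 1 -- new best
  Position 1 ('b'): window [0,1] length 2 -- new best
  Position 2 ('b'): repeat (last at 1), move window start to 2
  Position 2 ('b'): window [2,2] length 1
  Position 3 ('h'): window [2,3] length 2
  Position 4 ('c'): window [2,4] length 3 -- new best
  Position 5 ('h'): repeat (last at 3), move window start to 4
  Position 5 ('h'): window [4,5] length 2
  Position 6 ('c'): repeat (last at 4), move window start to 5
  Position 6 ('c'): window [5,6] length 2
  Position 7 ('h'): repeat (last at 5), move window start to 6
  Position 7 ('h'): window [6,7] length 2
  Position 8 ('g'): window [6,8] length 3
  Position 9 ('e'): window [6,9] length 4 -- new best
  Position 10 ('c'): repeat (last at 6), move window start to 7
  Position 10 ('c'): window [7,10] length 4
  Position 11 ('a'): window [7,11] length 5 -- new best
Longest substring with no repeats: "hgeca" with length 5

5


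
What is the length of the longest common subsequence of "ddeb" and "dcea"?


LCS of "ddeb" and "dcea"
DP table:
           d    c    e    a
      0    0    0    0    0
  d   0    1    1    1    1
  d   0    1    1    1    1
  e   0    1    1    2    2
  b   0    1    1    2    2
LCS length = dp[4][4] = 2

2


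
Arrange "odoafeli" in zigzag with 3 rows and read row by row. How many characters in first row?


Zigzag "odoafeli" into 3 rows:
Placing characters:
  'o' => row 0
  'd' => row 1
  'o' => row 2
  'a' => row 1
  'f' => row 0
  'e' => row 1
  'l' => row 2
  'i' => row 1
Rows:
  Row 0: "of"
  Row 1: "daei"
  Row 2: "ol"
First row length: 2

2


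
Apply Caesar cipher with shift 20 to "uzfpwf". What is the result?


Caesar cipher: shift "uzfpwf" by 20
  'u' (pos 20) + 20 = pos 14 = 'o'
  'z' (pos 25) + 20 = pos 19 = 't'
  'f' (pos 5) + 20 = pos 25 = 'z'
  'p' (pos 15) + 20 = pos 9 = 'j'
  'w' (pos 22) + 20 = pos 16 = 'q'
  'f' (pos 5) + 20 = pos 25 = 'z'
Result: otzjqz

otzjqz


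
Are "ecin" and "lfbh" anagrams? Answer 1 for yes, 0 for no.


Strings: "ecin", "lfbh"
Sorted first:  cein
Sorted second: bfhl
Differ at position 0: 'c' vs 'b' => not anagrams

0


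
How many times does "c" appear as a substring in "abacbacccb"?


Searching for "c" in "abacbacccb"
Scanning each position:
  Position 0: "a" => no
  Position 1: "b" => no
  Position 2: "a" => no
  Position 3: "c" => MATCH
  Position 4: "b" => no
  Position 5: "a" => no
  Position 6: "c" => MATCH
  Position 7: "c" => MATCH
  Position 8: "c" => MATCH
  Position 9: "b" => no
Total occurrences: 4

4


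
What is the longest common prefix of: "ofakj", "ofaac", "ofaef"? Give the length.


Words: ofakj, ofaac, ofaef
  Position 0: all 'o' => match
  Position 1: all 'f' => match
  Position 2: all 'a' => match
  Position 3: ('k', 'a', 'e') => mismatch, stop
LCP = "ofa" (length 3)

3


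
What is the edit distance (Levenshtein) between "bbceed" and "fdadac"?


Computing edit distance: "bbceed" -> "fdadac"
DP table:
           f    d    a    d    a    c
      0    1    2    3    4    5    6
  b   1    1    2    3    4    5    6
  b   2    2    2    3    4    5    6
  c   3    3    3    3    4    5    5
  e   4    4    4    4    4    5    6
  e   5    5    5    5    5    5    6
  d   6    6    5    6    5    6    6
Edit distance = dp[6][6] = 6

6


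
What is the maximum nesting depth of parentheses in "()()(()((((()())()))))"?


Input: "()()(()((((()())()))))"
Tracking depth:
  Position 0 '(': depth becomes 1
  Position 1 ')': depth becomes 0
  Position 2 '(': depth becomes 1
  Position 3 ')': depth becomes 0
  Position 4 '(': depth becomes 1
  Position 5 '(': depth becomes 2
  Position 6 ')': depth becomes 1
  Position 7 '(': depth becomes 2
  Position 8 '(': depth becomes 3
  Position 9 '(': depth becomes 4
  Position 10 '(': depth becomes 5
  Position 11 '(': depth becomes 6
  Position 12 ')': depth becomes 5
  Position 13 '(': depth becomes 6
  Position 14 ')': depth becomes 5
  Position 15 ')': depth becomes 4
  Position 16 '(': depth becomes 5
  Position 17 ')': depth becomes 4
  Position 18 ')': depth becomes 3
  Position 19 ')': depth becomes 2
  Position 20 ')': depth becomes 1
  Position 21 ')': depth becomes 0
Maximum depth reached: 6

6


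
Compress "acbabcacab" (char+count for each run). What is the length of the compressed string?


Input: acbabcacab
Runs:
  'a' x 1 => "a1"
  'c' x 1 => "c1"
  'b' x 1 => "b1"
  'a' x 1 => "a1"
  'b' x 1 => "b1"
  'c' x 1 => "c1"
  'a' x 1 => "a1"
  'c' x 1 => "c1"
  'a' x 1 => "a1"
  'b' x 1 => "b1"
Compressed: "a1c1b1a1b1c1a1c1a1b1"
Compressed length: 20

20


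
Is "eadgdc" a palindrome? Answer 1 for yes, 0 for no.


Input: eadgdc
Reversed: cdgdae
  Compare pos 0 ('e') with pos 5 ('c'): MISMATCH
  Compare pos 1 ('a') with pos 4 ('d'): MISMATCH
  Compare pos 2 ('d') with pos 3 ('g'): MISMATCH
Result: not a palindrome

0


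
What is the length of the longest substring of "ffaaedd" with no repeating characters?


Input: "ffaaedd"
Sliding window (track last position of each char):
  Position 0 ('f'): window [0,0] length 1 -- new best
  Position 1 ('f'): repeat (last at 0), move window start to 1
  Position 1 ('f'): window [1,1] length 1
  Position 2 ('a'): window [1,2] length 2 -- new best
  Position 3 ('a'): repeat (last at 2), move window start to 3
  Position 3 ('a'): window [3,3] length 1
  Position 4 ('e'): window [3,4] length 2
  Position 5 ('d'): window [3,5] length 3 -- new best
  Position 6 ('d'): repeat (last at 5), move window start to 6
  Position 6 ('d'): window [6,6] length 1
Longest substring with no repeats: "aed" with length 3

3


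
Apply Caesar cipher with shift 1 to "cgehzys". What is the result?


Caesar cipher: shift "cgehzys" by 1
  'c' (pos 2) + 1 = pos 3 = 'd'
  'g' (pos 6) + 1 = pos 7 = 'h'
  'e' (pos 4) + 1 = pos 5 = 'f'
  'h' (pos 7) + 1 = pos 8 = 'i'
  'z' (pos 25) + 1 = pos 0 = 'a'
  'y' (pos 24) + 1 = pos 25 = 'z'
  's' (pos 18) + 1 = pos 19 = 't'
Result: dhfiazt

dhfiazt


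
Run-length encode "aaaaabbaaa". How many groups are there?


Input: aaaaabbaaa
Scanning for consecutive runs:
  Group 1: 'a' x 5 (positions 0-4)
  Group 2: 'b' x 2 (positions 5-6)
  Group 3: 'a' x 3 (positions 7-9)
Total groups: 3

3


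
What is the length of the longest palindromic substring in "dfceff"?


Input: "dfceff"
Checking substrings for palindromes:
  [4:6] "ff" (len 2) => palindrome
Longest palindromic substring: "ff" with length 2

2


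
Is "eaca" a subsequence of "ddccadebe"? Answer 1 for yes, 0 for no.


Check if "eaca" is a subsequence of "ddccadebe"
Greedy scan:
  Position 0 ('d'): no match needed
  Position 1 ('d'): no match needed
  Position 2 ('c'): no match needed
  Position 3 ('c'): no match needed
  Position 4 ('a'): no match needed
  Position 5 ('d'): no match needed
  Position 6 ('e'): matches sub[0] = 'e'
  Position 7 ('b'): no match needed
  Position 8 ('e'): no match needed
Only matched 1/4 characters => not a subsequence

0


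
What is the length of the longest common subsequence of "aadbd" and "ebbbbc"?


LCS of "aadbd" and "ebbbbc"
DP table:
           e    b    b    b    b    c
      0    0    0    0    0    0    0
  a   0    0    0    0    0    0    0
  a   0    0    0    0    0    0    0
  d   0    0    0    0    0    0    0
  b   0    0    1    1    1    1    1
  d   0    0    1    1    1    1    1
LCS length = dp[5][6] = 1

1


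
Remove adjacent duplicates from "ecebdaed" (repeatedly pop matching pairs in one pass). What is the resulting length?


Input: ecebdaed
Stack-based adjacent duplicate removal:
  Read 'e': push. Stack: e
  Read 'c': push. Stack: ec
  Read 'e': push. Stack: ece
  Read 'b': push. Stack: eceb
  Read 'd': push. Stack: ecebd
  Read 'a': push. Stack: ecebda
  Read 'e': push. Stack: ecebdae
  Read 'd': push. Stack: ecebdaed
Final stack: "ecebdaed" (length 8)

8


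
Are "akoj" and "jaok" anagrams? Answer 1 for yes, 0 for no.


Strings: "akoj", "jaok"
Sorted first:  ajko
Sorted second: ajko
Sorted forms match => anagrams

1


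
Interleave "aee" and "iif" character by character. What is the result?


Interleaving "aee" and "iif":
  Position 0: 'a' from first, 'i' from second => "ai"
  Position 1: 'e' from first, 'i' from second => "ei"
  Position 2: 'e' from first, 'f' from second => "ef"
Result: aieief

aieief


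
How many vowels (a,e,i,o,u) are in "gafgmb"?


Input: gafgmb
Checking each character:
  'g' at position 0: consonant
  'a' at position 1: vowel (running total: 1)
  'f' at position 2: consonant
  'g' at position 3: consonant
  'm' at position 4: consonant
  'b' at position 5: consonant
Total vowels: 1

1


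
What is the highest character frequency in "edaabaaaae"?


Input: edaabaaaae
Character counts:
  'a': 6
  'b': 1
  'd': 1
  'e': 2
Maximum frequency: 6

6


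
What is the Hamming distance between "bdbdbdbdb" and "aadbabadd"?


Comparing "bdbdbdbdb" and "aadbabadd" position by position:
  Position 0: 'b' vs 'a' => differ
  Position 1: 'd' vs 'a' => differ
  Position 2: 'b' vs 'd' => differ
  Position 3: 'd' vs 'b' => differ
  Position 4: 'b' vs 'a' => differ
  Position 5: 'd' vs 'b' => differ
  Position 6: 'b' vs 'a' => differ
  Position 7: 'd' vs 'd' => same
  Position 8: 'b' vs 'd' => differ
Total differences (Hamming distance): 8

8


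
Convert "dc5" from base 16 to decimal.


Input: "dc5" in base 16
Positional expansion:
  Digit 'd' (value 13) x 16^2 = 3328
  Digit 'c' (value 12) x 16^1 = 192
  Digit '5' (value 5) x 16^0 = 5
Sum = 3525

3525


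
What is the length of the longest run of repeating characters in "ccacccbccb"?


Input: "ccacccbccb"
Scanning for longest run:
  Position 1 ('c'): continues run of 'c', length=2
  Position 2 ('a'): new char, reset run to 1
  Position 3 ('c'): new char, reset run to 1
  Position 4 ('c'): continues run of 'c', length=2
  Position 5 ('c'): continues run of 'c', length=3
  Position 6 ('b'): new char, reset run to 1
  Position 7 ('c'): new char, reset run to 1
  Position 8 ('c'): continues run of 'c', length=2
  Position 9 ('b'): new char, reset run to 1
Longest run: 'c' with length 3

3


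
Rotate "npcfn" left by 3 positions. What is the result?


Input: "npcfn", rotate left by 3
First 3 characters: "npc"
Remaining characters: "fn"
Concatenate remaining + first: "fn" + "npc" = "fnnpc"

fnnpc


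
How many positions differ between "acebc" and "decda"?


Comparing "acebc" and "decda" position by position:
  Position 0: 'a' vs 'd' => DIFFER
  Position 1: 'c' vs 'e' => DIFFER
  Position 2: 'e' vs 'c' => DIFFER
  Position 3: 'b' vs 'd' => DIFFER
  Position 4: 'c' vs 'a' => DIFFER
Positions that differ: 5

5


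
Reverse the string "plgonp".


Input: plgonp
Reading characters right to left:
  Position 5: 'p'
  Position 4: 'n'
  Position 3: 'o'
  Position 2: 'g'
  Position 1: 'l'
  Position 0: 'p'
Reversed: pnoglp

pnoglp


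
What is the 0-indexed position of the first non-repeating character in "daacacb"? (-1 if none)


Input: daacacb
Character frequencies:
  'a': 3
  'b': 1
  'c': 2
  'd': 1
Scanning left to right for freq == 1:
  Position 0 ('d'): unique! => answer = 0

0
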